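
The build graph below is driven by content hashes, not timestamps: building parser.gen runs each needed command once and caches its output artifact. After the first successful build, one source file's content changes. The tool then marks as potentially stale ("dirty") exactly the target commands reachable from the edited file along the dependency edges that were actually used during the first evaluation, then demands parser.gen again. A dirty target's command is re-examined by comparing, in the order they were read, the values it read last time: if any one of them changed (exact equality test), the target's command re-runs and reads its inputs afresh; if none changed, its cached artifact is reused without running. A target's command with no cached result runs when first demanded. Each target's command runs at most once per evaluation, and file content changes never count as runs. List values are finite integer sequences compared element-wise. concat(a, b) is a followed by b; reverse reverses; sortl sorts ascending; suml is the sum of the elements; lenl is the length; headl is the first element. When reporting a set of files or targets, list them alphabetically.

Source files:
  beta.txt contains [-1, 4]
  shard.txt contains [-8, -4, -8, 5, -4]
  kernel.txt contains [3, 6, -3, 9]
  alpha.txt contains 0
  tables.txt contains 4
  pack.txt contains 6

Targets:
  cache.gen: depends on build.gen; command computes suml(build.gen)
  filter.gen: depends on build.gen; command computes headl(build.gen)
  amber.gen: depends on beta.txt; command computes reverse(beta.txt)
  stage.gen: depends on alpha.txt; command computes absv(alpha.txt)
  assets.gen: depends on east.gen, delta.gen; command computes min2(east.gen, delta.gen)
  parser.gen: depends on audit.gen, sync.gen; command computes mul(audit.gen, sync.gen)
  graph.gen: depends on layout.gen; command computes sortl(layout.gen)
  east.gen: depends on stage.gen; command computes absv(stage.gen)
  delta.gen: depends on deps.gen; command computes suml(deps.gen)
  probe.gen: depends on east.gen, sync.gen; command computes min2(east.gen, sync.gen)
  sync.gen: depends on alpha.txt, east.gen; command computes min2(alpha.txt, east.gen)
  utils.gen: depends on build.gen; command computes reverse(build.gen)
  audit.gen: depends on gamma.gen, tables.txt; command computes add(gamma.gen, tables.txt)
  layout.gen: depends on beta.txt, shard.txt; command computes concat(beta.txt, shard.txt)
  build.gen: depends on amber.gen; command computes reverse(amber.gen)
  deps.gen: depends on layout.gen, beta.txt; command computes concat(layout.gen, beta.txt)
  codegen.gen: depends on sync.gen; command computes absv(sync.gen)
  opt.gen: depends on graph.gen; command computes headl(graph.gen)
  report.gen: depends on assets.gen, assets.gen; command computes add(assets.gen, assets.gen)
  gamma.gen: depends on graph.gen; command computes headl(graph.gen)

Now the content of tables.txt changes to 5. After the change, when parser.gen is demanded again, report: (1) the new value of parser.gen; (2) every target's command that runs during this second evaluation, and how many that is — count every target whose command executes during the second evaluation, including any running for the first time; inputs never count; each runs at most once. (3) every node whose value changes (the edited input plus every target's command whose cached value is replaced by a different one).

Initial pass — values computed on the first demand:
  layout.gen = concat([-1, 4], [-8, -4, -8, 5, -4]) = [-1, 4, -8, -4, -8, 5, -4]
  graph.gen = sortl([-1, 4, -8, -4, -8, 5, -4]) = [-8, -8, -4, -4, -1, 4, 5]
  gamma.gen = headl([-8, -8, -4, -4, -1, 4, 5]) = -8
  audit.gen = add(-8, 4) = -4
  stage.gen = absv(0) = 0
  east.gen = absv(0) = 0
  sync.gen = min2(0, 0) = 0
  parser.gen = mul(-4, 0) = 0

Second demand — change propagation:
  audit.gen: re-runs because tables.txt 4->5; new result -3.
  parser.gen: re-runs because audit.gen -4->-3; new result 0 (unchanged).

parser.gen now evaluates to 0.
Run set: audit.gen, parser.gen (2 run).
Changed values: audit.gen, tables.txt.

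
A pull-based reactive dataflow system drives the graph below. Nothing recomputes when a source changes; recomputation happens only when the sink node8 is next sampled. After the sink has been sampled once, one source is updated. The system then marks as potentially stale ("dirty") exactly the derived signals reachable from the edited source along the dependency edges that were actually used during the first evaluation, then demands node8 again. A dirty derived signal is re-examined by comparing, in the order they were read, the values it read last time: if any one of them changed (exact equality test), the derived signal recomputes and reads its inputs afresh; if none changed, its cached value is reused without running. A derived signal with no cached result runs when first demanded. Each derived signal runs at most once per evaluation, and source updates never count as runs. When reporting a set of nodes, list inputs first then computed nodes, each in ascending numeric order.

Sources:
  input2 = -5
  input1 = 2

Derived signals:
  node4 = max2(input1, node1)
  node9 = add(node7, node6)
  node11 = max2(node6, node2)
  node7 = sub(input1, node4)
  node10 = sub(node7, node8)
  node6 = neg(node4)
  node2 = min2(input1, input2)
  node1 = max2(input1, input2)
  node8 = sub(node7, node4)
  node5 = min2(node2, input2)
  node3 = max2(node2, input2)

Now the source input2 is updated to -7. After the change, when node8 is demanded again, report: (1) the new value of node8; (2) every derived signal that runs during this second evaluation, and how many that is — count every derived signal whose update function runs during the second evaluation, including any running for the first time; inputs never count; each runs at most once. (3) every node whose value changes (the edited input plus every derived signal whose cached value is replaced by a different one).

First evaluation (everything demanded from the output):
  node1 = max2(2, -5) = 2
  node4 = max2(2, 2) = 2
  node7 = sub(2, 2) = 0
  node8 = sub(0, 2) = -2

Propagation after the edit:
  node1: runs — input2 -5->-7; result 2 (same value as before).
  node4: checked — values it read are unchanged (input1 unchanged, node1 unchanged); reused cached 2 without running.
  node7: checked — values it read are unchanged (input1 unchanged, node4 unchanged); reused cached 0 without running.
  node8: checked — values it read are unchanged (node7 unchanged, node4 unchanged); reused cached -2 without running.

Key observation: the change is absorbed at node1 — it re-runs but produces the same value, and the output's value is unchanged.

New value of node8: -2.
Derived signals that run: node1 — 1 in total.
Values that change: input2.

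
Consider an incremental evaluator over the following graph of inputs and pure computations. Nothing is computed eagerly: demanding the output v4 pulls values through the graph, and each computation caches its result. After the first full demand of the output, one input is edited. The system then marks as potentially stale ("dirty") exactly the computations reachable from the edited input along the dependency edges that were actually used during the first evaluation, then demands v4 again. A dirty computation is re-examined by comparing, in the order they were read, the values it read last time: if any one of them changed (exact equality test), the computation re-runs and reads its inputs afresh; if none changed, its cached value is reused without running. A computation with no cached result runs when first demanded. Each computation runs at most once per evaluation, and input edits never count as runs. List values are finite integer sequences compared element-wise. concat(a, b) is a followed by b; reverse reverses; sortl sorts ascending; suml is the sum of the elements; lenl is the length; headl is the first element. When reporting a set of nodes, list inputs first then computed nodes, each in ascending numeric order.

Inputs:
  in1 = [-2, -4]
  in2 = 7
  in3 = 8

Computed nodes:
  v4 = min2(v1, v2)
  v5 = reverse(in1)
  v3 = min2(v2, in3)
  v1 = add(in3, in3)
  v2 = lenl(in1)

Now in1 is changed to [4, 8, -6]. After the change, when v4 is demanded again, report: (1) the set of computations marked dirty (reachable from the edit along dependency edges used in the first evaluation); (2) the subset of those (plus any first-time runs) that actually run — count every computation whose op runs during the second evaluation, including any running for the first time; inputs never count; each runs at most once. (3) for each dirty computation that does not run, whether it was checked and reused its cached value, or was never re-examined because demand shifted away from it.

Dirty set: v2, v4.
Run set: v2, v4 (2 run).
All dirty computations ended up running.

Initial pass — values computed on the first demand:
  v1 = add(8, 8) = 16
  v2 = lenl([-2, -4]) = 2
  v4 = min2(16, 2) = 2

Second demand — change propagation:
  v2: re-runs because in1 [-2, -4]->[4, 8, -6]; new result 3.
  v4: re-runs because v2 2->3; new result 3.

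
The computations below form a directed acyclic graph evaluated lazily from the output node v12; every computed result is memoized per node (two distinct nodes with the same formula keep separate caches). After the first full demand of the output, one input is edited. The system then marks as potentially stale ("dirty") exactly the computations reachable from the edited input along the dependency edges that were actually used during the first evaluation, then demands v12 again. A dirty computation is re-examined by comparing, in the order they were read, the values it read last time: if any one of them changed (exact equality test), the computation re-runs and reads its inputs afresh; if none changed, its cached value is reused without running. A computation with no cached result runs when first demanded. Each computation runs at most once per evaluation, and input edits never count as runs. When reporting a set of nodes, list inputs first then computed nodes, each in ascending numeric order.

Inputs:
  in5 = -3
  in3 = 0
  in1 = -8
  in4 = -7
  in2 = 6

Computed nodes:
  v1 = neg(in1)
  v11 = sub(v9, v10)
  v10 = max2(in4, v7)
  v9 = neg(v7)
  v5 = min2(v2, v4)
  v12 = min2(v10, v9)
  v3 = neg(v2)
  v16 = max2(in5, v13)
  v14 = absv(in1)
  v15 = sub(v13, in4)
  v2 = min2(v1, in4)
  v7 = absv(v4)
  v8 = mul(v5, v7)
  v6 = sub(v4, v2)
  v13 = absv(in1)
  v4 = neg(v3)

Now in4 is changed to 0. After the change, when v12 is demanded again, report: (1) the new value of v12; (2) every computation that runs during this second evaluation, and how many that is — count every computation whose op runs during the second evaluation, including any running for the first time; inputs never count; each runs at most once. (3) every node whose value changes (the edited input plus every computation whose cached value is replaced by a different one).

First demand of the output computes:
  v1 = neg(-8) = 8
  v2 = min2(8, -7) = -7
  v3 = neg(-7) = 7
  v4 = neg(7) = -7
  v7 = absv(-7) = 7
  v9 = neg(7) = -7
  v10 = max2(-7, 7) = 7
  v12 = min2(7, -7) = -7

After the edit, cleaning proceeds:
  v2: a read changed (in4 -7->0) — executes, giving 0.
  v3: a read changed (v2 -7->0) — executes, giving 0.
  v4: a read changed (v3 7->0) — executes, giving 0.
  v7: a read changed (v4 -7->0) — executes, giving 0.
  v9: a read changed (v7 7->0) — executes, giving 0.
  v10: a read changed (in4 -7->0; v7 7->0) — executes, giving 0.
  v12: a read changed (v10 7->0; v9 -7->0) — executes, giving 0.

Demanding v12 again yields 0.
7 computations run: v2, v3, v4, v7, v9, v10, v12.
The nodes whose values change: in4, v2, v3, v4, v7, v9, v10, v12.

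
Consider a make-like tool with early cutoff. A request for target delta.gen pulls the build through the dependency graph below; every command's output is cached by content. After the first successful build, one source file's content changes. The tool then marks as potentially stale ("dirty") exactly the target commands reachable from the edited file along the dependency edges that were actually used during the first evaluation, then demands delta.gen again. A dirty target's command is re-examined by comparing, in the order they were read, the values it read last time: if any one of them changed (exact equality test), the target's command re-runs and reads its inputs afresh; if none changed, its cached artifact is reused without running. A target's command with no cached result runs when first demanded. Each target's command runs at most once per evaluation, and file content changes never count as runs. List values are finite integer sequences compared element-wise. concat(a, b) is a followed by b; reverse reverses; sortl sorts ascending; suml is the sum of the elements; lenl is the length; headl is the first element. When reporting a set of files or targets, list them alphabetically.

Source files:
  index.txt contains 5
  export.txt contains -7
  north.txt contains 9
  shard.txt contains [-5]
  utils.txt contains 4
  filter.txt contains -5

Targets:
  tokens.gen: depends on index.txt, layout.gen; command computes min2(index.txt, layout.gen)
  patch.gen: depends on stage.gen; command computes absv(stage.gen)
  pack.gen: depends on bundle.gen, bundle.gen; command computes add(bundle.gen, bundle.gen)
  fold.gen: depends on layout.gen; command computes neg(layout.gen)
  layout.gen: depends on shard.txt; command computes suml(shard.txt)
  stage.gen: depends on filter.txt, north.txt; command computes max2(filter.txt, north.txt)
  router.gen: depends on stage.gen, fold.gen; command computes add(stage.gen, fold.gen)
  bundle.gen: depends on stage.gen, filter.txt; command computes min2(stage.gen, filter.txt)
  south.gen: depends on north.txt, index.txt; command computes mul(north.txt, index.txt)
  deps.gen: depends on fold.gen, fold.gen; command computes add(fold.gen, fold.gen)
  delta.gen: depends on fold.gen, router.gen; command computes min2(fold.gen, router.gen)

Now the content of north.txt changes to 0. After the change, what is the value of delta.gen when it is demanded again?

Demanding delta.gen again yields 5.

First demand of the output computes:
  layout.gen = suml([-5]) = -5
  fold.gen = neg(-5) = 5
  stage.gen = max2(-5, 9) = 9
  router.gen = add(9, 5) = 14
  delta.gen = min2(5, 14) = 5

After the edit, cleaning proceeds:
  stage.gen: a read changed (north.txt 9->0) — executes, giving 0.
  router.gen: a read changed (stage.gen 9->0) — executes, giving 5.
  delta.gen: a read changed (router.gen 14->5) — executes, giving 5 — identical to its old value.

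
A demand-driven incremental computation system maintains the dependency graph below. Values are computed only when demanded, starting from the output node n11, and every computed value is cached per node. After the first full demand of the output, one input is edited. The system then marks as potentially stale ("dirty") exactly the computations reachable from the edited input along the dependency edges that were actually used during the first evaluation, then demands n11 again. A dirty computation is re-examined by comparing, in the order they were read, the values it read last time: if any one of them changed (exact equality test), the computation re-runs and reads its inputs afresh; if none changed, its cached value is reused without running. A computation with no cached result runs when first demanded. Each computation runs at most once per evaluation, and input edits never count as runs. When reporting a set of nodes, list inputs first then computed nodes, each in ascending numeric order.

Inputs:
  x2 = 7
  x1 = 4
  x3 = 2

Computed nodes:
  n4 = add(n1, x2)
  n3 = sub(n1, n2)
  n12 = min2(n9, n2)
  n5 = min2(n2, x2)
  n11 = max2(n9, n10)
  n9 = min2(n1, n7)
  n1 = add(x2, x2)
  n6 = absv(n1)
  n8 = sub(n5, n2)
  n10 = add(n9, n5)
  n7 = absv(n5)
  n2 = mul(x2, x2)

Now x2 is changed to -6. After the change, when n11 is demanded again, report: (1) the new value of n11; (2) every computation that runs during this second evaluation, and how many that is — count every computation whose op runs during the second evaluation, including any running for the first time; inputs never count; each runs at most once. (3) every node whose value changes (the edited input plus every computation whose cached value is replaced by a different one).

New value of n11: -12.
Computations that run: n1, n2, n5, n7, n9, n10, n11 — 7 in total.
Values that change: x2, n1, n2, n5, n7, n9, n10, n11.

First evaluation (everything demanded from the output):
  n1 = add(7, 7) = 14
  n2 = mul(7, 7) = 49
  n5 = min2(49, 7) = 7
  n7 = absv(7) = 7
  n9 = min2(14, 7) = 7
  n10 = add(7, 7) = 14
  n11 = max2(7, 14) = 14

Propagation after the edit:
  n1: runs — x2 7->-6; x2 7->-6; result -12.
  n2: runs — x2 7->-6; x2 7->-6; result 36.
  n5: runs — n2 49->36; x2 7->-6; result -6.
  n7: runs — n5 7->-6; result 6.
  n9: runs — n1 14->-12; n7 7->6; result -12.
  n10: runs — n9 7->-12; n5 7->-6; result -18.
  n11: runs — n9 7->-12; n10 14->-18; result -12.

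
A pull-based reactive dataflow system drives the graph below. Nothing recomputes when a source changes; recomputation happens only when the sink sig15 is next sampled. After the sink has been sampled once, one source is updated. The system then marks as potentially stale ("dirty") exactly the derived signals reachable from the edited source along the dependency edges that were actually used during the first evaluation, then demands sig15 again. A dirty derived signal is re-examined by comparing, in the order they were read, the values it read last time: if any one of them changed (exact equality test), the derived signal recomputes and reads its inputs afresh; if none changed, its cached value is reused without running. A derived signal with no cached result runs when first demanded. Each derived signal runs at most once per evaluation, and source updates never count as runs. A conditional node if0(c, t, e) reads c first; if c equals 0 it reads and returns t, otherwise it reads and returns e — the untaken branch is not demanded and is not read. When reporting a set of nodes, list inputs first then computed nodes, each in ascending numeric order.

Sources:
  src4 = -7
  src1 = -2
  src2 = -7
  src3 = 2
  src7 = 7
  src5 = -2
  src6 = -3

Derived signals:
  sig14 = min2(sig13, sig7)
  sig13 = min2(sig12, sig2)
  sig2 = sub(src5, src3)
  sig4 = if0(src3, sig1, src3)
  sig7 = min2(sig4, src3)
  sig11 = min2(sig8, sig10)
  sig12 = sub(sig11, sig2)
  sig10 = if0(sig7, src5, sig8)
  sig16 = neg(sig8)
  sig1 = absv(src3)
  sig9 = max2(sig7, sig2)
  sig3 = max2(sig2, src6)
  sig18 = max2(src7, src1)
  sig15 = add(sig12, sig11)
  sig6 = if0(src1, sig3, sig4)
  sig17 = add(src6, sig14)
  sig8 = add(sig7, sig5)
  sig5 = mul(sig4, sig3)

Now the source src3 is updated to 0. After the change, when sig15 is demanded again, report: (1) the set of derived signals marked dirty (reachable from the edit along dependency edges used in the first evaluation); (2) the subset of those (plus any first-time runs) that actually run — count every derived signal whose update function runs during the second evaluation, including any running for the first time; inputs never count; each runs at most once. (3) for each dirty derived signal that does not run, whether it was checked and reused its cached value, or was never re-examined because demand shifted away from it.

First evaluation (everything demanded from the output):
  sig2 = sub(-2, 2) = -4
  sig3 = max2(-4, -3) = -3
  sig4 = if0(src3=2 -> else branch src3) = 2
  sig5 = mul(2, -3) = -6
  sig7 = min2(2, 2) = 2
  sig8 = add(2, -6) = -4
  sig10 = if0(sig7=2 -> else branch sig8) = -4
  sig11 = min2(-4, -4) = -4
  sig12 = sub(-4, -4) = 0
  sig15 = add(0, -4) = -4

Propagation after the edit:
  sig1: demanded for the first time — runs, produces 0.
  sig2: runs — src3 2->0; result -2.
  sig3: runs — sig2 -4->-2; result -2.
  sig4: runs — src3 2->0; src3 2->0; result 0.
  sig5: runs — sig4 2->0; sig3 -3->-2; result 0.
  sig7: runs — sig4 2->0; src3 2->0; result 0.
  sig8: runs — sig7 2->0; sig5 -6->0; result 0.
  sig10: runs — sig7 2->0; sig8 -4->0; result -2.
  sig11: runs — sig8 -4->0; sig10 -4->-2; result -2.
  sig12: runs — sig11 -4->-2; sig2 -4->-2; result 0 (same value as before).
  sig15: runs — sig11 -4->-2; result -2.

Key observation: a condition flipped, so demand reaches new nodes — sig1 runs for the first time.

Marked dirty: sig2, sig3, sig4, sig5, sig7, sig8, sig10, sig11, sig12, sig15.
Derived signals that run: sig1, sig2, sig3, sig4, sig5, sig7, sig8, sig10, sig11, sig12, sig15 — 11 in total.
Every dirty derived signal ran.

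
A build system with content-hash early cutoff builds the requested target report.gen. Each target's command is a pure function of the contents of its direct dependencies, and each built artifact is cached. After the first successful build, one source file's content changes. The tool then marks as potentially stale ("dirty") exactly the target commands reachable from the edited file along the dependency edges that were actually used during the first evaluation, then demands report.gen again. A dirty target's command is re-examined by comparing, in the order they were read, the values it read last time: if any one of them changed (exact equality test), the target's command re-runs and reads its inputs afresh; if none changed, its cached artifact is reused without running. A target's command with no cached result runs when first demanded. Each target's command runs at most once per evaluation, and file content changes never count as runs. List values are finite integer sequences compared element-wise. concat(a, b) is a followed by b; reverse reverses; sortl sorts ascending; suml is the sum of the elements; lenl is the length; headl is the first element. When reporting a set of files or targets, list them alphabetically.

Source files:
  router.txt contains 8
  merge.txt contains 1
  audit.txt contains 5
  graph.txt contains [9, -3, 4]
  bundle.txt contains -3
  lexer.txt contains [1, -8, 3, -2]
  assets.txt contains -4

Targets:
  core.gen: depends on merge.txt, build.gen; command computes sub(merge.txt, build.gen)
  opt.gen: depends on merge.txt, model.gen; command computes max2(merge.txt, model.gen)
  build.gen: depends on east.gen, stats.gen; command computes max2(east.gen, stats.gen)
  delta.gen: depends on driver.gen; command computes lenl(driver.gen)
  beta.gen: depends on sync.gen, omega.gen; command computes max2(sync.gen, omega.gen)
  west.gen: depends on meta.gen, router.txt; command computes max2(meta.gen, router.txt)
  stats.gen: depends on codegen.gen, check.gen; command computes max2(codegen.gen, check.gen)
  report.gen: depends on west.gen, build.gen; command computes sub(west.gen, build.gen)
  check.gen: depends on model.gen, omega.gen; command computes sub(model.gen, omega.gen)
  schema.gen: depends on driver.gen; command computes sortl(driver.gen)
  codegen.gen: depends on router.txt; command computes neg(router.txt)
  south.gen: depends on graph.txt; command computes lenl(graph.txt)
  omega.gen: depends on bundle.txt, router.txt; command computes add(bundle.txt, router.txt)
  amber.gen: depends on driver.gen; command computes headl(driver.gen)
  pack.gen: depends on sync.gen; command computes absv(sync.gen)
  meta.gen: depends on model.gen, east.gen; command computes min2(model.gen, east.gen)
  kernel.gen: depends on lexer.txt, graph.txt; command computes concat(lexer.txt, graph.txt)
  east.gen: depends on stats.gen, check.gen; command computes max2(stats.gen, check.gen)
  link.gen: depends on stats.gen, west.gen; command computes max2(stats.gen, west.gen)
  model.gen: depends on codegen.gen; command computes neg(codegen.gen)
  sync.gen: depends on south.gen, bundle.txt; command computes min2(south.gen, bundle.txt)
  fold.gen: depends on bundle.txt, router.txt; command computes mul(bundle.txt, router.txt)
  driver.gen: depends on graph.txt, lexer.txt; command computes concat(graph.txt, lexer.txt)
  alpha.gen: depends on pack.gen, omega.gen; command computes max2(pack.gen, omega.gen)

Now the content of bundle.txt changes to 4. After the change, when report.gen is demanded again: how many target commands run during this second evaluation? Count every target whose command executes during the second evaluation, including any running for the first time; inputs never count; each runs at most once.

Target commands that run: build.gen, check.gen, east.gen, meta.gen, omega.gen, report.gen, stats.gen, west.gen — 8 in total.

First evaluation (everything demanded from the output):
  codegen.gen = neg(8) = -8
  model.gen = neg(-8) = 8
  omega.gen = add(-3, 8) = 5
  check.gen = sub(8, 5) = 3
  stats.gen = max2(-8, 3) = 3
  east.gen = max2(3, 3) = 3
  build.gen = max2(3, 3) = 3
  meta.gen = min2(8, 3) = 3
  west.gen = max2(3, 8) = 8
  report.gen = sub(8, 3) = 5

Propagation after the edit:
  omega.gen: runs — bundle.txt -3->4; result 12.
  check.gen: runs — omega.gen 5->12; result -4.
  stats.gen: runs — check.gen 3->-4; result -4.
  east.gen: runs — stats.gen 3->-4; check.gen 3->-4; result -4.
  build.gen: runs — east.gen 3->-4; stats.gen 3->-4; result -4.
  meta.gen: runs — east.gen 3->-4; result -4.
  west.gen: runs — meta.gen 3->-4; result 8 (same value as before).
  report.gen: runs — build.gen 3->-4; result 12.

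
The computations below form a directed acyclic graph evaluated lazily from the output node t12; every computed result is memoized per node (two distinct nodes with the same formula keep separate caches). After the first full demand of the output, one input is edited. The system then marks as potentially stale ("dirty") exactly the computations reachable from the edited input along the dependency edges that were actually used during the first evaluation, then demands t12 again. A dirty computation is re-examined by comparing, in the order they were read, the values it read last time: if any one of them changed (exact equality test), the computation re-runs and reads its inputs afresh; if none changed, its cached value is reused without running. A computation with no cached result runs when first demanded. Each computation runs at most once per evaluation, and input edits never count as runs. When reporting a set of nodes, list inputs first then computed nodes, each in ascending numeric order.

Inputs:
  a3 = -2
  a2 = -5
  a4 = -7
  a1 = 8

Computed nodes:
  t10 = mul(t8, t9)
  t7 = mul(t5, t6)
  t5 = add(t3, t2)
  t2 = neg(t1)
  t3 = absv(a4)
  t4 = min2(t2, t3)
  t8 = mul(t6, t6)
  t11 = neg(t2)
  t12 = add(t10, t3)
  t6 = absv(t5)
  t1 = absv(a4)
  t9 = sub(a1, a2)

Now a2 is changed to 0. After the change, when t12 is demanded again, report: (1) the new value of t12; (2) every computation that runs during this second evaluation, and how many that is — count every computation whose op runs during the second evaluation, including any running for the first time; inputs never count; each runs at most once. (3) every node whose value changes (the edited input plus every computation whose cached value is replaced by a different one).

Demanding t12 again yields 7.
2 computations run: t9, t10.
The nodes whose values change: a2, t9.
Note the absorption at t10: it re-runs yet its value is the same, leaving the output's value untouched.

First demand of the output computes:
  t1 = absv(-7) = 7
  t2 = neg(7) = -7
  t3 = absv(-7) = 7
  t5 = add(7, -7) = 0
  t6 = absv(0) = 0
  t8 = mul(0, 0) = 0
  t9 = sub(8, -5) = 13
  t10 = mul(0, 13) = 0
  t12 = add(0, 7) = 7

After the edit, cleaning proceeds:
  t9: a read changed (a2 -5->0) — executes, giving 8.
  t10: a read changed (t9 13->8) — executes, giving 0 — identical to its old value.
  t12: dirty, but its reads are unchanged (t10 unchanged, t3 unchanged); cached 7 stands.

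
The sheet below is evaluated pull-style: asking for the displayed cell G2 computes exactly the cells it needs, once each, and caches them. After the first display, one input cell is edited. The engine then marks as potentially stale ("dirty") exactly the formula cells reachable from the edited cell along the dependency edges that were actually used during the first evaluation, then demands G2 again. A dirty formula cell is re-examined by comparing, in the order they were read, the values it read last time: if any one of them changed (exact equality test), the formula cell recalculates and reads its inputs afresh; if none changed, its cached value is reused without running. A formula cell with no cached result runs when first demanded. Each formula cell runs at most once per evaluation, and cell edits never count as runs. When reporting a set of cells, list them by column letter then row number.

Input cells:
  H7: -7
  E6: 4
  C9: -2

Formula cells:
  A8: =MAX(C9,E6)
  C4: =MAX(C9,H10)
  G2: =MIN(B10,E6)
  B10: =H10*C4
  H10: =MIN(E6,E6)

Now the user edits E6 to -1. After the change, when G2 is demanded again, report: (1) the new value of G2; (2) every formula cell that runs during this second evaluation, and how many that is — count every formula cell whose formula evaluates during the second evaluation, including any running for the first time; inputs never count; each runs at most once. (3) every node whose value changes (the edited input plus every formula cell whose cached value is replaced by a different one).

First demand of the output computes:
  H10 = MIN(4, 4) = 4
  C4 = MAX(-2, 4) = 4
  B10 = 4 * 4 = 16
  G2 = MIN(16, 4) = 4

After the edit, cleaning proceeds:
  H10: a read changed (E6 4->-1; E6 4->-1) — executes, giving -1.
  C4: a read changed (H10 4->-1) — executes, giving -1.
  B10: a read changed (H10 4->-1; C4 4->-1) — executes, giving 1.
  G2: a read changed (B10 16->1; E6 4->-1) — executes, giving -1.

Demanding G2 again yields -1.
4 formula cells run: B10, C4, G2, H10.
The nodes whose values change: B10, C4, E6, G2, H10.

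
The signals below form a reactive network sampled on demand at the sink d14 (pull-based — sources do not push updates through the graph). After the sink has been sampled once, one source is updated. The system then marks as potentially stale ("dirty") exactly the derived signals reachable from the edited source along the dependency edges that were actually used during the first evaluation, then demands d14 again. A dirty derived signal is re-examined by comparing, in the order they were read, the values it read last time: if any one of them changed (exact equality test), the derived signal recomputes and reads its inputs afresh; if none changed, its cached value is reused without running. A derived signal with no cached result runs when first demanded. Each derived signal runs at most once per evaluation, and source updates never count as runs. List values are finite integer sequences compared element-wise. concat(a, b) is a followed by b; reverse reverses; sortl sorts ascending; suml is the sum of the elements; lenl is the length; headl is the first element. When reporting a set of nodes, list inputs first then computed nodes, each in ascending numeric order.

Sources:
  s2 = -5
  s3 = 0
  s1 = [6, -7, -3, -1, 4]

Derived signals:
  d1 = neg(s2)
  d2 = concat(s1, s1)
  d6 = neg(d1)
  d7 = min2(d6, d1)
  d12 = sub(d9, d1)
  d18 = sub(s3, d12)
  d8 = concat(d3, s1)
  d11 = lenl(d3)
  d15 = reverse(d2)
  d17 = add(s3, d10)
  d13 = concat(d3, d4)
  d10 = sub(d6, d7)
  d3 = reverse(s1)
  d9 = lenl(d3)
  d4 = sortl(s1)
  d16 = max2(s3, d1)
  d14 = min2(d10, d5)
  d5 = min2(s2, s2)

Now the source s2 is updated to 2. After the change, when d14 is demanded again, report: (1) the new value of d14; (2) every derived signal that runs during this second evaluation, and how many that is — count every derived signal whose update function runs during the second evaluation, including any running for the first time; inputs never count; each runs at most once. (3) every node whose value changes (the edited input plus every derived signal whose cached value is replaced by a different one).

d14 now evaluates to 2.
Run set: d1, d5, d6, d7, d10, d14 (6 run).
Changed values: s2, d1, d5, d6, d7, d10, d14.

Initial pass — values computed on the first demand:
  d1 = neg(-5) = 5
  d5 = min2(-5, -5) = -5
  d6 = neg(5) = -5
  d7 = min2(-5, 5) = -5
  d10 = sub(-5, -5) = 0
  d14 = min2(0, -5) = -5

Second demand — change propagation:
  d1: re-runs because s2 -5->2; new result -2.
  d5: re-runs because s2 -5->2; s2 -5->2; new result 2.
  d6: re-runs because d1 5->-2; new result 2.
  d7: re-runs because d6 -5->2; d1 5->-2; new result -2.
  d10: re-runs because d6 -5->2; d7 -5->-2; new result 4.
  d14: re-runs because d10 0->4; d5 -5->2; new result 2.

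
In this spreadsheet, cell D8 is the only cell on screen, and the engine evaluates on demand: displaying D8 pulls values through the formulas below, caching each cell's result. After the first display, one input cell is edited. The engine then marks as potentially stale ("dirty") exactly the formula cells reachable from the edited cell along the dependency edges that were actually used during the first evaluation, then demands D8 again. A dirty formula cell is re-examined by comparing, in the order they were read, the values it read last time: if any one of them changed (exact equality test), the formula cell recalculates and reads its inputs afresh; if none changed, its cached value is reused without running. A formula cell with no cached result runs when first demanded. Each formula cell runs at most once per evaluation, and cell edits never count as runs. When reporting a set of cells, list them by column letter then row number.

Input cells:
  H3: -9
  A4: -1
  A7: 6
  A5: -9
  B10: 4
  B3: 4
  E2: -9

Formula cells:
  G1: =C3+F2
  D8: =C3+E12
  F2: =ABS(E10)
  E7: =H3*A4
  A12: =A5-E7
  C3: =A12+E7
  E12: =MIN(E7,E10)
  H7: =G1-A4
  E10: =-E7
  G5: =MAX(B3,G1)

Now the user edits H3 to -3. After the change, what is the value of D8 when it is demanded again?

Initial pass — values computed on the first demand:
  E7 = -9 * -1 = 9
  A12 = -9 - 9 = -18
  C3 = -18 + 9 = -9
  E10 = -(9) = -9
  E12 = MIN(9, -9) = -9
  D8 = -9 + -9 = -18

Second demand — change propagation:
  E7: re-runs because H3 -9->-3; new result 3.
  A12: re-runs because E7 9->3; new result -12.
  C3: re-runs because A12 -18->-12; E7 9->3; new result -9 (unchanged).
  E10: re-runs because E7 9->3; new result -3.
  E12: re-runs because E7 9->3; E10 -9->-3; new result -3.
  D8: re-runs because E12 -9->-3; new result -12.

D8 now evaluates to -12.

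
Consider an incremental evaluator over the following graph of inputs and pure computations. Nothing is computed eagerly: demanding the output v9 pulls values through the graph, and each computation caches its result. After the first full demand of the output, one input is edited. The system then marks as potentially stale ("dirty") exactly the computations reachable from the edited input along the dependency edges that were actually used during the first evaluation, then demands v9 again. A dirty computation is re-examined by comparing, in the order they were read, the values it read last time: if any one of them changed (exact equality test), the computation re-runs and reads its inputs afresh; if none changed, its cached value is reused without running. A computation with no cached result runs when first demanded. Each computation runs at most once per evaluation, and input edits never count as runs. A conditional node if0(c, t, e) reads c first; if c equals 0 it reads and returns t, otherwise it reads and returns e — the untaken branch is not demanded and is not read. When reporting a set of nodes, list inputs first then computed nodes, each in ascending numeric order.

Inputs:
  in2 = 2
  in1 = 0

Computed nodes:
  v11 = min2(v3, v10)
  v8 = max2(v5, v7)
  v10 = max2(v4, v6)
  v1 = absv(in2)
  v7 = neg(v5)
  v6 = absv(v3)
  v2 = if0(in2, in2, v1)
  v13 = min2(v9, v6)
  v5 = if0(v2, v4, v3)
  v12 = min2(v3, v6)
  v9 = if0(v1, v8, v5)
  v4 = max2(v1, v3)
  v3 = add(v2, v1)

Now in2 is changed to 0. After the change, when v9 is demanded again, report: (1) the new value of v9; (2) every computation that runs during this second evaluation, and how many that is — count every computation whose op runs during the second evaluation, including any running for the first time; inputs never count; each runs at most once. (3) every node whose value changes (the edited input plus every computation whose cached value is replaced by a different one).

Initial pass — values computed on the first demand:
  v1 = absv(2) = 2
  v2 = if0(in2=2 -> else branch v1) = 2
  v3 = add(2, 2) = 4
  v5 = if0(v2=2 -> else branch v3) = 4
  v9 = if0(v1=2 -> else branch v5) = 4

Second demand — change propagation:
  v1: re-runs because in2 2->0; new result 0.
  v2: re-runs because in2 2->0; v1 2->0; new result 0.
  v3: re-runs because v2 2->0; v1 2->0; new result 0.
  v4: newly demanded (no cache) — executes and yields 0.
  v5: re-runs because v2 2->0; v3 4->0; new result 0.
  v7: newly demanded (no cache) — executes and yields 0.
  v8: newly demanded (no cache) — executes and yields 0.
  v9: re-runs because v1 2->0; v5 4->0; new result 0.

The important point: the flipped condition pulls in fresh nodes; v4, v7, v8 run for the first time.

v9 now evaluates to 0.
Run set: v1, v2, v3, v4, v5, v7, v8, v9 (8 run).
Changed values: in2, v1, v2, v3, v5, v9.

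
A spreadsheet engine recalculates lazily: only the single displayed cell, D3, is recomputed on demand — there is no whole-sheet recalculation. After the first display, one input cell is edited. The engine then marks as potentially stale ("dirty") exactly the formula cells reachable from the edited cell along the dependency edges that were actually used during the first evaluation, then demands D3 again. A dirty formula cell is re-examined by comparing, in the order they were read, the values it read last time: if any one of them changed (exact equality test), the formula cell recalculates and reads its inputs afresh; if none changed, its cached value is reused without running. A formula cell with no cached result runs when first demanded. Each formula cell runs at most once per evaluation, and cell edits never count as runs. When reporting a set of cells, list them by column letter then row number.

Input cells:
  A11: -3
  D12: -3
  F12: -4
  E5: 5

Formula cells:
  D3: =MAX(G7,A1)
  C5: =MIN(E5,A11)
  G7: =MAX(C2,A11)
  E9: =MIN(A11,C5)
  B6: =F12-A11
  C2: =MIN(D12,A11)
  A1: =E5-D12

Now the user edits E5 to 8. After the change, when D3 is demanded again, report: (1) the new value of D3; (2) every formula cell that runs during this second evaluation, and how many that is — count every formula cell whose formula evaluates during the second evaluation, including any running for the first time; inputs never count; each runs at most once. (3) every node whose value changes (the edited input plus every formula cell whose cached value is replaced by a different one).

First evaluation (everything demanded from the output):
  A1 = 5 - -3 = 8
  C2 = MIN(-3, -3) = -3
  G7 = MAX(-3, -3) = -3
  D3 = MAX(-3, 8) = 8

Propagation after the edit:
  A1: runs — E5 5->8; result 11.
  D3: runs — A1 8->11; result 11.

New value of D3: 11.
Formula cells that run: A1, D3 — 2 in total.
Values that change: A1, D3, E5.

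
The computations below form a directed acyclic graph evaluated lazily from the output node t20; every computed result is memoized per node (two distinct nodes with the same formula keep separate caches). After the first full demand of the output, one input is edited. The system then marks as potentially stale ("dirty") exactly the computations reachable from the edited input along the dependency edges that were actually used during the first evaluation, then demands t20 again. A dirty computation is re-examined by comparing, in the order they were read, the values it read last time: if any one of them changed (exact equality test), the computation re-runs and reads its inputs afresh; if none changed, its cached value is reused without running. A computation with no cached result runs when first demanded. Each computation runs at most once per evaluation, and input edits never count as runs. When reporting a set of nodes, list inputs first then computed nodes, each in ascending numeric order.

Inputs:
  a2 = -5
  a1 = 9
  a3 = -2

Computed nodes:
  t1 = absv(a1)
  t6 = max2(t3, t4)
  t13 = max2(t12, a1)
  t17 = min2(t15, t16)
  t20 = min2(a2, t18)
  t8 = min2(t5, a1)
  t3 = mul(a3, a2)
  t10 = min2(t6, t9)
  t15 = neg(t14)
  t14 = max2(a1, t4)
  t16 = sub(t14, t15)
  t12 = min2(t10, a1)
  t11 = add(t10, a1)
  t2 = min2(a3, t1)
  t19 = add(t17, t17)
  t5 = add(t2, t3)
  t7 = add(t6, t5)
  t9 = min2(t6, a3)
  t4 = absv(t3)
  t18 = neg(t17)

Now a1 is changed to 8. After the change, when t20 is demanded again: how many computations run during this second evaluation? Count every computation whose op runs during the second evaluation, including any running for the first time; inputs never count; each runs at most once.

First demand of the output computes:
  t3 = mul(-2, -5) = 10
  t4 = absv(10) = 10
  t14 = max2(9, 10) = 10
  t15 = neg(10) = -10
  t16 = sub(10, -10) = 20
  t17 = min2(-10, 20) = -10
  t18 = neg(-10) = 10
  t20 = min2(-5, 10) = -5

After the edit, cleaning proceeds:
  t14: a read changed (a1 9->8) — executes, giving 10 — identical to its old value.
  t15: dirty, but its reads are unchanged (t14 unchanged); cached -10 stands.
  t16: dirty, but its reads are unchanged (t14 unchanged, t15 unchanged); cached 20 stands.
  t17: dirty, but its reads are unchanged (t15 unchanged, t16 unchanged); cached -10 stands.
  t18: dirty, but its reads are unchanged (t17 unchanged); cached 10 stands.
  t20: dirty, but its reads are unchanged (a2 unchanged, t18 unchanged); cached -5 stands.

Note the absorption at t14: it re-runs yet its value is the same, leaving the output's value untouched.

1 computations run: t14.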